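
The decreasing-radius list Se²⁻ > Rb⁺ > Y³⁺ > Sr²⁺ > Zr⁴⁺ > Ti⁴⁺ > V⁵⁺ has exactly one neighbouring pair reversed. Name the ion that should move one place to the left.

Sr²⁺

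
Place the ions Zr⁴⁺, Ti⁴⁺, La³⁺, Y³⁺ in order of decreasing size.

La³⁺ > Y³⁺ > Zr⁴⁺ > Ti⁴⁺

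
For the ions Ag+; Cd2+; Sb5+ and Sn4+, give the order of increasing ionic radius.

Sb5+ < Sn4+ < Cd2+ < Ag+

These species are isoelectronic with 46 electrons. The only difference is the number of protons: Sb5+ (Z=51), Sn4+ (Z=50), Cd2+ (Z=48), Ag+ (Z=47). The strongest nuclear pull (Sb5+) gives the smallest ion.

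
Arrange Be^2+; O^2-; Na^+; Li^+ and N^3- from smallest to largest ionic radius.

Be^2+ < Li^+ < Na^+ < O^2- < N^3-

Tabulating Z and e⁻: Be^2+ has 2 e⁻ (Z=4), Li^+ has 2 e⁻ (Z=3), Na^+ has 10 e⁻ (Z=11), O^2- has 10 e⁻ (Z=8), N^3- has 10 e⁻ (Z=7). Be^2+ < Li^+ (isoelectronic, higher Z=4 is smaller); Li^+ < Na^+ (same group, 1 shell fewer); Na^+ < O^2- (isoelectronic, higher Z=11 is smaller); O^2- < N^3- (isoelectronic, higher Z=8 is smaller).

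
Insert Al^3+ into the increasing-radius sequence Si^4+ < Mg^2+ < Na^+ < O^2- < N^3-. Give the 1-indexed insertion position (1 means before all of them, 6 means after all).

2

Isoelectronic series (10 e⁻ each). Size is set by nuclear charge: more protons means a smaller ion. Si^4+ (Z=14), Al^3+ (Z=13), Mg^2+ (Z=12), Na^+ (Z=11), O^2- (Z=8), N^3- (Z=7).
With Al^3+ included the full order is Si^4+ < Al^3+ < Mg^2+ < Na^+ < O^2- < N^3-, so it takes position 2.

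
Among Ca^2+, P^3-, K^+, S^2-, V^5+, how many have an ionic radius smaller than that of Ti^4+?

1

Isoelectronic series (18 e⁻ each). Size is set by nuclear charge: more protons means a smaller ion. V^5+ (Z=23), Ti^4+ (Z=22), Ca^2+ (Z=20), K^+ (Z=19), S^2- (Z=16), P^3- (Z=15).
Ordering all of them (including Ti^4+) by radius gives V^5+ < Ti^4+ < Ca^2+ < K^+ < S^2- < P^3-. Count: 1.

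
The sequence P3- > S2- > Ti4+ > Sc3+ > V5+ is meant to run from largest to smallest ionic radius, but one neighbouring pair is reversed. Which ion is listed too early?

Ti4+

Check each adjacent pair. Ti4+ and Sc3+ are reversed: Ti4+ and Sc3+ share 18 electrons; the higher nuclear charge on Ti (Z=22) contracts it more, so Ti4+ < Sc3+. No other neighbouring pair contradicts the periodic trends, so Ti4+ is the ion listed too early.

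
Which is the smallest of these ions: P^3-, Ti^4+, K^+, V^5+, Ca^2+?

All of these have 18 electrons (isoelectronic). With the same electron cloud, the ion with the most protons pulls it in tightest. Nuclear charges: V^5+ (Z=23), Ti^4+ (Z=22), Ca^2+ (Z=20), K^+ (Z=19), P^3- (Z=15). Highest Z is smallest.

V^5+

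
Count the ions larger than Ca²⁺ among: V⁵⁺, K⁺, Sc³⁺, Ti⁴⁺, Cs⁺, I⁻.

First list Z and electron count for each: V⁵⁺: 18 e⁻, Z=23, Ti⁴⁺: 18 e⁻, Z=22, Sc³⁺: 18 e⁻, Z=21, Ca²⁺: 18 e⁻, Z=20, K⁺: 18 e⁻, Z=19, Cs⁺: 54 e⁻, Z=55, I⁻: 54 e⁻, Z=53. V⁵⁺ < Ti⁴⁺ (both 18 e⁻, Z=23>22); Ti⁴⁺ < Sc³⁺ (isoelectronic, higher Z=22 is smaller); Sc³⁺ < Ca²⁺ (both 18 e⁻, Z=21>20); Ca²⁺ < K⁺ (both 18 e⁻, Z=20>19); K⁺ < Cs⁺ (same group, 2 shells fewer); Cs⁺ < I⁻ (isoelectronic, higher Z=55 is smaller).
Ordering all of them (including Ca²⁺) by radius gives V⁵⁺ < Ti⁴⁺ < Sc³⁺ < Ca²⁺ < K⁺ < Cs⁺ < I⁻. So 3 are larger.

3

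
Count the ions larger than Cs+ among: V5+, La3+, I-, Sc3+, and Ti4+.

1

V5+: 18 e⁻, Z=23, Ti4+: 18 e⁻, Z=22, Sc3+: 18 e⁻, Z=21, La3+: 54 e⁻, Z=57, Cs+: 54 e⁻, Z=55, I-: 54 e⁻, Z=53. V5+ < Ti4+ (isoelectronic, higher Z=23 is smaller); Ti4+ < Sc3+ (isoelectronic, higher Z=22 is smaller); Sc3+ < La3+ (same group, period 4 vs 6); La3+ < Cs+ (isoelectronic, higher Z=57 is smaller); Cs+ < I- (isoelectronic, higher Z=55 is smaller).
Placing each against Cs+: smaller — V5+, Ti4+, Sc3+, La3+; larger — I-. That's 1.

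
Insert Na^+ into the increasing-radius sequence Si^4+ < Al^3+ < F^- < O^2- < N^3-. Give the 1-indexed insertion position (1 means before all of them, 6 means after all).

3

Isoelectronic series (10 e⁻ each). Size is set by nuclear charge: more protons means a smaller ion. Si^4+ (Z=14), Al^3+ (Z=13), Na^+ (Z=11), F^- (Z=9), O^2- (Z=8), N^3- (Z=7).
Putting Na^+ in gives Si^4+ < Al^3+ < Na^+ < F^- < O^2- < N^3-; it lands at slot 3.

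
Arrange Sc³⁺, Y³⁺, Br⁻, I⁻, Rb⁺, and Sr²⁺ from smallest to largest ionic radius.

Sc³⁺ < Y³⁺ < Sr²⁺ < Rb⁺ < Br⁻ < I⁻

Tabulating Z and e⁻: Sc³⁺ has 18 e⁻ (Z=21), Y³⁺ has 36 e⁻ (Z=39), Sr²⁺ has 36 e⁻ (Z=38), Rb⁺ has 36 e⁻ (Z=37), Br⁻ has 36 e⁻ (Z=35), I⁻ has 54 e⁻ (Z=53). Sc³⁺ < Y³⁺ (same group, period 4 vs 5); Y³⁺ < Sr²⁺ (isoelectronic, higher Z=39 is smaller); Sr²⁺ < Rb⁺ (isoelectronic, higher Z=38 is smaller); Rb⁺ < Br⁻ (both 36 e⁻, Z=37>35); Br⁻ < I⁻ (same group, period 4 vs 5).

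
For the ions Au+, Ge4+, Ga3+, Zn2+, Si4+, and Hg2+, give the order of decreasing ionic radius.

Au+ > Hg2+ > Zn2+ > Ga3+ > Ge4+ > Si4+

Si4+ (Z=14, 10 e⁻), Ge4+ (Z=32, 28 e⁻), Ga3+ (Z=31, 28 e⁻), Zn2+ (Z=30, 28 e⁻), Hg2+ (Z=80, 78 e⁻), Au+ (Z=79, 78 e⁻). Si4+ < Ge4+ (same group, period 3 vs 4); Ge4+ < Ga3+ (isoelectronic, higher Z=32 is smaller); Ga3+ < Zn2+ (isoelectronic, higher Z=31 is smaller); Zn2+ < Hg2+ (same group, period 4 vs 6); Hg2+ < Au+ (isoelectronic, higher Z=80 is smaller).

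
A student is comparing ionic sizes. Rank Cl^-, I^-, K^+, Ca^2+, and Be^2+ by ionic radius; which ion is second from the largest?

Be^2+ has 2 e⁻ (Z=4), Ca^2+ has 18 e⁻ (Z=20), K^+ has 18 e⁻ (Z=19), Cl^- has 18 e⁻ (Z=17), I^- has 54 e⁻ (Z=53). Be^2+ < Ca^2+ (same group, period 2 vs 4); Ca^2+ < K^+ (isoelectronic, higher Z=20 is smaller); K^+ < Cl^- (both 18 e⁻, Z=19>17); Cl^- < I^- (same group, period 3 vs 5).
Ordering: Be^2+ < Ca^2+ < K^+ < Cl^- < I^-. The second largest is Cl^-.

Cl^-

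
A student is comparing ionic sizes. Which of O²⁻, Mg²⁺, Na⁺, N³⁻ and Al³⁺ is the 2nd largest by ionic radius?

These species are isoelectronic with 10 electrons. The only difference is the number of protons: Al³⁺ (Z=13), Mg²⁺ (Z=12), Na⁺ (Z=11), O²⁻ (Z=8), N³⁻ (Z=7). The strongest nuclear pull (Al³⁺) gives the smallest ion.
Full ascending order: Al³⁺ < Mg²⁺ < Na⁺ < O²⁻ < N³⁻. Counting from the largest, position 2 is O²⁻.

O²⁻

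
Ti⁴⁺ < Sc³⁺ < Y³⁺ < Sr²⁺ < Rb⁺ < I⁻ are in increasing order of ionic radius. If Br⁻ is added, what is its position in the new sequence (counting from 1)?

6

Electron counts and nuclear charges: Ti⁴⁺ (Z=22, 18 e⁻), Sc³⁺ (Z=21, 18 e⁻), Y³⁺ (Z=39, 36 e⁻), Sr²⁺ (Z=38, 36 e⁻), Rb⁺ (Z=37, 36 e⁻), Br⁻ (Z=35, 36 e⁻), I⁻ (Z=53, 54 e⁻). Ti⁴⁺ < Sc³⁺ (isoelectronic, higher Z=22 is smaller); Sc³⁺ < Y³⁺ (same group, period 4 vs 5); Y³⁺ < Sr²⁺ (both 36 e⁻, Z=39>38); Sr²⁺ < Rb⁺ (isoelectronic, higher Z=38 is smaller); Rb⁺ < Br⁻ (isoelectronic, higher Z=37 is smaller); Br⁻ < I⁻ (same group, 1 shell fewer).
Merged order: Ti⁴⁺ < Sc³⁺ < Y³⁺ < Sr²⁺ < Rb⁺ < Br⁻ < I⁻ — Br⁻ is number 6.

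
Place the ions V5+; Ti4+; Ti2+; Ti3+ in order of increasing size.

V5+ < Ti4+ < Ti3+ < Ti2+

Work out protons and electrons: V5+ has 18 e⁻ (Z=23), Ti4+ has 18 e⁻ (Z=22), Ti3+ has 19 e⁻ (Z=22), Ti2+ has 20 e⁻ (Z=22). V5+ < Ti4+ (isoelectronic, higher Z=23 is smaller); Ti4+ < Ti3+ (higher charge on the same element); Ti3+ < Ti2+ (higher charge on the same element).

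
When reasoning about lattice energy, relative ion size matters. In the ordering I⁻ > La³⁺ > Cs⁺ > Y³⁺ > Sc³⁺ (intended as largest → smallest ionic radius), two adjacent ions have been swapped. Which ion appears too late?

Compare adjacent ions: La³⁺ and Cs⁺ share 54 electrons; the higher nuclear charge on La (Z=57) contracts it more, so La³⁺ < Cs⁺ — yet in this decreasing list La³⁺ sits before Cs⁺. Nothing else is reversed, so Cs⁺ should move one place to the left.

Cs⁺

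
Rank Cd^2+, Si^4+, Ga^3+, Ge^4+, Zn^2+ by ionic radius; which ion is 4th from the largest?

Ge^4+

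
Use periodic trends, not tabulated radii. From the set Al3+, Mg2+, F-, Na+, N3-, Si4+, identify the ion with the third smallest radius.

Mg2+

All of these have 10 electrons (isoelectronic). With the same electron cloud, the ion with the most protons pulls it in tightest. Nuclear charges: Si4+ (Z=14), Al3+ (Z=13), Mg2+ (Z=12), Na+ (Z=11), F- (Z=9), N3- (Z=7). Highest Z is smallest.
Ordering: Si4+ < Al3+ < Mg2+ < Na+ < F- < N3-. The third smallest is Mg2+.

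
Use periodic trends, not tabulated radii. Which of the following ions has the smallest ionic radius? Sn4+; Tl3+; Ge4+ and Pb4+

Ge4+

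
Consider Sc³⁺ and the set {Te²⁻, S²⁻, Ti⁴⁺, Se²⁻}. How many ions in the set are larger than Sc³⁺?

3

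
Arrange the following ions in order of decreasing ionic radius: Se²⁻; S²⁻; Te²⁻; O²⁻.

Te²⁻ > Se²⁻ > S²⁻ > O²⁻

Same group, same charge. Going down the group adds an extra shell of electrons, so the ion gets larger: O²⁻ is highest in the group and smallest.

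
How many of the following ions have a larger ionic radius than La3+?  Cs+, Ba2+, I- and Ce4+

3

All of these have 54 electrons (isoelectronic). With the same electron cloud, the ion with the most protons pulls it in tightest. Nuclear charges: Ce4+ (Z=58), La3+ (Z=57), Ba2+ (Z=56), Cs+ (Z=55), I- (Z=53). Highest Z is smallest.
Relative to La3+, the ions that are larger are Ba2+, Cs+, I-. So 3 are larger.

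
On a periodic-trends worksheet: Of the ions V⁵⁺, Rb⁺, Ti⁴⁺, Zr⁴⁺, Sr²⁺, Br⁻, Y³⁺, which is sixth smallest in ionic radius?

Tabulating Z and e⁻: V⁵⁺ has 18 e⁻ (Z=23), Ti⁴⁺ has 18 e⁻ (Z=22), Zr⁴⁺ has 36 e⁻ (Z=40), Y³⁺ has 36 e⁻ (Z=39), Sr²⁺ has 36 e⁻ (Z=38), Rb⁺ has 36 e⁻ (Z=37), Br⁻ has 36 e⁻ (Z=35). V⁵⁺ < Ti⁴⁺ (isoelectronic, higher Z=23 is smaller); Ti⁴⁺ < Zr⁴⁺ (same group, 1 shell fewer); Zr⁴⁺ < Y³⁺ (both 36 e⁻, Z=40>39); Y³⁺ < Sr²⁺ (both 36 e⁻, Z=39>38); Sr²⁺ < Rb⁺ (isoelectronic, higher Z=38 is smaller); Rb⁺ < Br⁻ (both 36 e⁻, Z=37>35).
That gives V⁵⁺ < Ti⁴⁺ < Zr⁴⁺ < Y³⁺ < Sr²⁺ < Rb⁺ < Br⁻. From the smallest end, number 6 is Rb⁺.

Rb⁺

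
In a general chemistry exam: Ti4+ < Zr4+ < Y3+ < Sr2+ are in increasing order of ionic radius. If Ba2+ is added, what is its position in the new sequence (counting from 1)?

5

Tabulating Z and e⁻: Ti4+ (Z=22, 18 e⁻), Zr4+ (Z=40, 36 e⁻), Y3+ (Z=39, 36 e⁻), Sr2+ (Z=38, 36 e⁻), Ba2+ (Z=56, 54 e⁻). Ti4+ < Zr4+ (same group, period 4 vs 5); Zr4+ < Y3+ (isoelectronic, higher Z=40 is smaller); Y3+ < Sr2+ (both 36 e⁻, Z=39>38); Sr2+ < Ba2+ (same group, period 5 vs 6).
Merged order: Ti4+ < Zr4+ < Y3+ < Sr2+ < Ba2+ — Ba2+ is number 5.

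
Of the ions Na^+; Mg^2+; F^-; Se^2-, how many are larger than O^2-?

Electron counts and nuclear charges: Mg^2+ has 10 e⁻ (Z=12), Na^+ has 10 e⁻ (Z=11), F^- has 10 e⁻ (Z=9), O^2- has 10 e⁻ (Z=8), Se^2- has 36 e⁻ (Z=34). Mg^2+ < Na^+ (isoelectronic, higher Z=12 is smaller); Na^+ < F^- (isoelectronic, higher Z=11 is smaller); F^- < O^2- (isoelectronic, higher Z=9 is smaller); O^2- < Se^2- (same group, period 2 vs 4).
Ordering all of them (including O^2-) by radius gives Mg^2+ < Na^+ < F^- < O^2- < Se^2-. So 1 is larger.

1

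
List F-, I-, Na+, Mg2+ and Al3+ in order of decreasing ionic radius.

I- > F- > Na+ > Mg2+ > Al3+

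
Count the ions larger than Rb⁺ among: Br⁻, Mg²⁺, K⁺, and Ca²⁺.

Tabulating Z and e⁻: Mg²⁺: 10 e⁻, Z=12, Ca²⁺: 18 e⁻, Z=20, K⁺: 18 e⁻, Z=19, Rb⁺: 36 e⁻, Z=37, Br⁻: 36 e⁻, Z=35. Mg²⁺ < Ca²⁺ (same group, 1 shell fewer); Ca²⁺ < K⁺ (both 18 e⁻, Z=20>19); K⁺ < Rb⁺ (same group, period 4 vs 5); Rb⁺ < Br⁻ (isoelectronic, higher Z=37 is smaller).
Ordering all of them (including Rb⁺) by radius gives Mg²⁺ < Ca²⁺ < K⁺ < Rb⁺ < Br⁻. That's 1.

1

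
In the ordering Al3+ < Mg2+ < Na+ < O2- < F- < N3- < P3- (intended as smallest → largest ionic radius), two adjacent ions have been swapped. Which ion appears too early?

O2-

Scanning neighbour by neighbour, only O2-/F- violates a trend: both have 10 electrons but Z(F)=9 > Z(O)=8, so F- should be the smaller of the two. That makes O2- the one sitting a position early relative to where it belongs.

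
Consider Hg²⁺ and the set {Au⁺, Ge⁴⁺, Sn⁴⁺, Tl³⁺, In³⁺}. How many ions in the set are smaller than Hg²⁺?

4

Tabulating Z and e⁻: Ge⁴⁺: 28 e⁻, Z=32, Sn⁴⁺: 46 e⁻, Z=50, In³⁺: 46 e⁻, Z=49, Tl³⁺: 78 e⁻, Z=81, Hg²⁺: 78 e⁻, Z=80, Au⁺: 78 e⁻, Z=79. Ge⁴⁺ < Sn⁴⁺ (same group, period 4 vs 5); Sn⁴⁺ < In³⁺ (both 46 e⁻, Z=50>49); In³⁺ < Tl³⁺ (same group, period 5 vs 6); Tl³⁺ < Hg²⁺ (isoelectronic, higher Z=81 is smaller); Hg²⁺ < Au⁺ (isoelectronic, higher Z=80 is smaller).
Relative to Hg²⁺, the ions that are smaller are Ge⁴⁺, Sn⁴⁺, In³⁺, Tl³⁺. So 4 are smaller.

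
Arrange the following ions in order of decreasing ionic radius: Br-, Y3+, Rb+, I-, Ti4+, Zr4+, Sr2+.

I- > Br- > Rb+ > Sr2+ > Y3+ > Zr4+ > Ti4+

First list Z and electron count for each: Ti4+ has 18 e⁻ (Z=22), Zr4+ has 36 e⁻ (Z=40), Y3+ has 36 e⁻ (Z=39), Sr2+ has 36 e⁻ (Z=38), Rb+ has 36 e⁻ (Z=37), Br- has 36 e⁻ (Z=35), I- has 54 e⁻ (Z=53). Ti4+ < Zr4+ (same group, 1 shell fewer); Zr4+ < Y3+ (both 36 e⁻, Z=40>39); Y3+ < Sr2+ (both 36 e⁻, Z=39>38); Sr2+ < Rb+ (both 36 e⁻, Z=38>37); Rb+ < Br- (isoelectronic, higher Z=37 is smaller); Br- < I- (same group, period 4 vs 5).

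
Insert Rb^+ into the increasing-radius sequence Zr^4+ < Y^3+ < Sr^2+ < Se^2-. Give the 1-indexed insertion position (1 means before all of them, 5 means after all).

These species are isoelectronic with 36 electrons. The only difference is the number of protons: Zr^4+ (Z=40), Y^3+ (Z=39), Sr^2+ (Z=38), Rb^+ (Z=37), Se^2- (Z=34). The strongest nuclear pull (Zr^4+) gives the smallest ion.
Putting Rb^+ in gives Zr^4+ < Y^3+ < Sr^2+ < Rb^+ < Se^2-; it lands at slot 4.

4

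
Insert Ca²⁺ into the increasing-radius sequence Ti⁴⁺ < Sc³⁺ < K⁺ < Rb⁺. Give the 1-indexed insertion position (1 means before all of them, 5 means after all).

3

Electron counts and nuclear charges: Ti⁴⁺ has 18 e⁻ (Z=22), Sc³⁺ has 18 e⁻ (Z=21), Ca²⁺ has 18 e⁻ (Z=20), K⁺ has 18 e⁻ (Z=19), Rb⁺ has 36 e⁻ (Z=37). Ti⁴⁺ < Sc³⁺ (isoelectronic, higher Z=22 is smaller); Sc³⁺ < Ca²⁺ (isoelectronic, higher Z=21 is smaller); Ca²⁺ < K⁺ (isoelectronic, higher Z=20 is smaller); K⁺ < Rb⁺ (same group, 1 shell fewer).
Merged order: Ti⁴⁺ < Sc³⁺ < Ca²⁺ < K⁺ < Rb⁺ — Ca²⁺ is number 3.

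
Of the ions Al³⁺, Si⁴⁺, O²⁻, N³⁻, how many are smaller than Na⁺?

2

These species are isoelectronic with 10 electrons. The only difference is the number of protons: Si⁴⁺ (Z=14), Al³⁺ (Z=13), Na⁺ (Z=11), O²⁻ (Z=8), N³⁻ (Z=7). The strongest nuclear pull (Si⁴⁺) gives the smallest ion.
Placing each against Na⁺: smaller — Si⁴⁺, Al³⁺; larger — O²⁻, N³⁻. So 2 are smaller.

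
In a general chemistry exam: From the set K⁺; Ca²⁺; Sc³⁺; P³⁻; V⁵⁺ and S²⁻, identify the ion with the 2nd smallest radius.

Sc³⁺

These species are isoelectronic with 18 electrons. The only difference is the number of protons: V⁵⁺ (Z=23), Sc³⁺ (Z=21), Ca²⁺ (Z=20), K⁺ (Z=19), S²⁻ (Z=16), P³⁻ (Z=15). The strongest nuclear pull (V⁵⁺) gives the smallest ion.
Full ascending order: V⁵⁺ < Sc³⁺ < Ca²⁺ < K⁺ < S²⁻ < P³⁻. Counting from the smallest, position 2 is Sc³⁺.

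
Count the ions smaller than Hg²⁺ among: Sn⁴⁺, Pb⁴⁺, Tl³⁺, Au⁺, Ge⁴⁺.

4

First list Z and electron count for each: Ge⁴⁺: 28 e⁻, Z=32, Sn⁴⁺: 46 e⁻, Z=50, Pb⁴⁺: 78 e⁻, Z=82, Tl³⁺: 78 e⁻, Z=81, Hg²⁺: 78 e⁻, Z=80, Au⁺: 78 e⁻, Z=79. Ge⁴⁺ < Sn⁴⁺ (same group, period 4 vs 5); Sn⁴⁺ < Pb⁴⁺ (same group, period 5 vs 6); Pb⁴⁺ < Tl³⁺ (isoelectronic, higher Z=82 is smaller); Tl³⁺ < Hg²⁺ (both 78 e⁻, Z=81>80); Hg²⁺ < Au⁺ (both 78 e⁻, Z=80>79).
Relative to Hg²⁺, the ions that are smaller are Ge⁴⁺, Sn⁴⁺, Pb⁴⁺, Tl³⁺. So 4 are smaller.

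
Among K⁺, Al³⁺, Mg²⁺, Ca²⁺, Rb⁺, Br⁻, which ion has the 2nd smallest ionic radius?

Mg²⁺

First list Z and electron count for each: Al³⁺: 10 e⁻, Z=13, Mg²⁺: 10 e⁻, Z=12, Ca²⁺: 18 e⁻, Z=20, K⁺: 18 e⁻, Z=19, Rb⁺: 36 e⁻, Z=37, Br⁻: 36 e⁻, Z=35. Al³⁺ < Mg²⁺ (both 10 e⁻, Z=13>12); Mg²⁺ < Ca²⁺ (same group, period 3 vs 4); Ca²⁺ < K⁺ (isoelectronic, higher Z=20 is smaller); K⁺ < Rb⁺ (same group, 1 shell fewer); Rb⁺ < Br⁻ (both 36 e⁻, Z=37>35).
So the order is Al³⁺ < Mg²⁺ < Ca²⁺ < K⁺ < Rb⁺ < Br⁻; the 2nd-smallest ion is Mg²⁺.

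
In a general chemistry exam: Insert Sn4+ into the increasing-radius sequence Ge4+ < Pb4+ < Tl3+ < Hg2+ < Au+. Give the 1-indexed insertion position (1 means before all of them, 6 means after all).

2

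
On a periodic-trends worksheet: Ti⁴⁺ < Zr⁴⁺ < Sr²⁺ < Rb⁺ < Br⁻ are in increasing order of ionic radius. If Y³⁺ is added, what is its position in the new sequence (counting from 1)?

3

First list Z and electron count for each: Ti⁴⁺: 18 e⁻, Z=22, Zr⁴⁺: 36 e⁻, Z=40, Y³⁺: 36 e⁻, Z=39, Sr²⁺: 36 e⁻, Z=38, Rb⁺: 36 e⁻, Z=37, Br⁻: 36 e⁻, Z=35. Ti⁴⁺ < Zr⁴⁺ (same group, 1 shell fewer); Zr⁴⁺ < Y³⁺ (both 36 e⁻, Z=40>39); Y³⁺ < Sr²⁺ (both 36 e⁻, Z=39>38); Sr²⁺ < Rb⁺ (isoelectronic, higher Z=38 is smaller); Rb⁺ < Br⁻ (isoelectronic, higher Z=37 is smaller).
The complete sequence is Ti⁴⁺ < Zr⁴⁺ < Y³⁺ < Sr²⁺ < Rb⁺ < Br⁻. Y³⁺ sits at position 3.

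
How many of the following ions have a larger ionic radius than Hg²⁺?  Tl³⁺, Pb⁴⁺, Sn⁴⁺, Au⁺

Sn⁴⁺ (Z=50, 46 e⁻), Pb⁴⁺ (Z=82, 78 e⁻), Tl³⁺ (Z=81, 78 e⁻), Hg²⁺ (Z=80, 78 e⁻), Au⁺ (Z=79, 78 e⁻). Sn⁴⁺ < Pb⁴⁺ (same group, period 5 vs 6); Pb⁴⁺ < Tl³⁺ (both 78 e⁻, Z=82>81); Tl³⁺ < Hg²⁺ (both 78 e⁻, Z=81>80); Hg²⁺ < Au⁺ (isoelectronic, higher Z=80 is smaller).
Overall: Sn⁴⁺ < Pb⁴⁺ < Tl³⁺ < Hg²⁺ < Au⁺. Hg²⁺ has 3 below it and 1 above. That's 1.

1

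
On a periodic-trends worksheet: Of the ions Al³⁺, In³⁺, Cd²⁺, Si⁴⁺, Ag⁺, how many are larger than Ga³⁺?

Tabulating Z and e⁻: Si⁴⁺ (Z=14, 10 e⁻), Al³⁺ (Z=13, 10 e⁻), Ga³⁺ (Z=31, 28 e⁻), In³⁺ (Z=49, 46 e⁻), Cd²⁺ (Z=48, 46 e⁻), Ag⁺ (Z=47, 46 e⁻). Si⁴⁺ < Al³⁺ (isoelectronic, higher Z=14 is smaller); Al³⁺ < Ga³⁺ (same group, period 3 vs 4); Ga³⁺ < In³⁺ (same group, 1 shell fewer); In³⁺ < Cd²⁺ (isoelectronic, higher Z=49 is smaller); Cd²⁺ < Ag⁺ (both 46 e⁻, Z=48>47).
Overall: Si⁴⁺ < Al³⁺ < Ga³⁺ < In³⁺ < Cd²⁺ < Ag⁺. Ga³⁺ has 2 below it and 3 above. Count: 3.

3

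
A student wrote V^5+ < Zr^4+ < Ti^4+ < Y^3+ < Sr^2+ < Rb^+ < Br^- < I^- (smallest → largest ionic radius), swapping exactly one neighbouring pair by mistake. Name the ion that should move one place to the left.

Compare adjacent ions: Ti^4+ and Zr^4+ are in one column with the same charge; the lighter period-4 ion has one fewer shell and is smaller — yet in this increasing list Zr^4+ sits before Ti^4+. Nothing else is reversed, so Ti^4+ should move one place to the left.

Ti^4+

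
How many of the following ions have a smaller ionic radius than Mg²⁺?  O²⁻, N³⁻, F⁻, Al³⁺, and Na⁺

1

All of these have 10 electrons (isoelectronic). With the same electron cloud, the ion with the most protons pulls it in tightest. Nuclear charges: Al³⁺ (Z=13), Mg²⁺ (Z=12), Na⁺ (Z=11), F⁻ (Z=9), O²⁻ (Z=8), N³⁻ (Z=7). Highest Z is smallest.
Placing each against Mg²⁺: smaller — Al³⁺; larger — Na⁺, F⁻, O²⁻, N³⁻. So 1 is smaller.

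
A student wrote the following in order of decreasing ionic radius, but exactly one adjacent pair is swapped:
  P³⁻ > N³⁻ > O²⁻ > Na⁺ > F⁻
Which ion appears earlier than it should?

Compare adjacent ions: both have 10 electrons but Z(Na)=11 > Z(F)=9, so Na⁺ should be the smaller of the two — yet in this decreasing list Na⁺ sits before F⁻. Nothing else is reversed, so Na⁺ should move one place to the right.

Na⁺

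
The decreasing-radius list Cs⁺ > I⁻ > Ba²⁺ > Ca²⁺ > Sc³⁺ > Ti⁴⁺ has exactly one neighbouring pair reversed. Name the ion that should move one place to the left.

I⁻

Check each adjacent pair. Cs⁺ and I⁻ are reversed: both have 54 electrons but Z(Cs)=55 > Z(I)=53, so Cs⁺ should be the smaller of the two. No other neighbouring pair contradicts the periodic trends, so I⁻ is the ion listed too late.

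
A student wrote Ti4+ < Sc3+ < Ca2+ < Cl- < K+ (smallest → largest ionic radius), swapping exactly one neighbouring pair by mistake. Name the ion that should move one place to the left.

Check each adjacent pair. Cl- and K+ are reversed: both have 18 electrons but Z(K)=19 > Z(Cl)=17, so K+ should be the smaller of the two. No other neighbouring pair contradicts the periodic trends, so K+ is the ion listed too late.

K+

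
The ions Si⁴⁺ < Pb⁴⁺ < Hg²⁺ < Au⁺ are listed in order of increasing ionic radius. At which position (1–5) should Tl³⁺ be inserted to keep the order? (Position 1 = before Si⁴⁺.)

Si⁴⁺: 10 e⁻, Z=14, Pb⁴⁺: 78 e⁻, Z=82, Tl³⁺: 78 e⁻, Z=81, Hg²⁺: 78 e⁻, Z=80, Au⁺: 78 e⁻, Z=79. Si⁴⁺ < Pb⁴⁺ (same group, period 3 vs 6); Pb⁴⁺ < Tl³⁺ (isoelectronic, higher Z=82 is smaller); Tl³⁺ < Hg²⁺ (isoelectronic, higher Z=81 is smaller); Hg²⁺ < Au⁺ (isoelectronic, higher Z=80 is smaller).
Putting Tl³⁺ in gives Si⁴⁺ < Pb⁴⁺ < Tl³⁺ < Hg²⁺ < Au⁺; it lands at slot 3.

3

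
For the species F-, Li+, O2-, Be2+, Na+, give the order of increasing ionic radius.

Tabulating Z and e⁻: Be2+: 2 e⁻, Z=4, Li+: 2 e⁻, Z=3, Na+: 10 e⁻, Z=11, F-: 10 e⁻, Z=9, O2-: 10 e⁻, Z=8. Be2+ < Li+ (both 2 e⁻, Z=4>3); Li+ < Na+ (same group, 1 shell fewer); Na+ < F- (isoelectronic, higher Z=11 is smaller); F- < O2- (isoelectronic, higher Z=9 is smaller).

Be2+ < Li+ < Na+ < F- < O2-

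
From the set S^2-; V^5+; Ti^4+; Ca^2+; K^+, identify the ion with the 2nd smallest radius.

Ti^4+

These species are isoelectronic with 18 electrons. The only difference is the number of protons: V^5+ (Z=23), Ti^4+ (Z=22), Ca^2+ (Z=20), K^+ (Z=19), S^2- (Z=16). The strongest nuclear pull (V^5+) gives the smallest ion.
Full ascending order: V^5+ < Ti^4+ < Ca^2+ < K^+ < S^2-. Counting from the smallest, position 2 is Ti^4+.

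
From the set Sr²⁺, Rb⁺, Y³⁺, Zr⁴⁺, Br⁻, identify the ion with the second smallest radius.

Y³⁺

All of these have 36 electrons (isoelectronic). With the same electron cloud, the ion with the most protons pulls it in tightest. Nuclear charges: Zr⁴⁺ (Z=40), Y³⁺ (Z=39), Sr²⁺ (Z=38), Rb⁺ (Z=37), Br⁻ (Z=35). Highest Z is smallest.
That gives Zr⁴⁺ < Y³⁺ < Sr²⁺ < Rb⁺ < Br⁻. From the smallest end, number 2 is Y³⁺.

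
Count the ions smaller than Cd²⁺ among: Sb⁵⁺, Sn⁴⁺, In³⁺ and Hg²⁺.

3

Sb⁵⁺: 46 e⁻, Z=51, Sn⁴⁺: 46 e⁻, Z=50, In³⁺: 46 e⁻, Z=49, Cd²⁺: 46 e⁻, Z=48, Hg²⁺: 78 e⁻, Z=80. Sb⁵⁺ < Sn⁴⁺ (both 46 e⁻, Z=51>50); Sn⁴⁺ < In³⁺ (both 46 e⁻, Z=50>49); In³⁺ < Cd²⁺ (isoelectronic, higher Z=49 is smaller); Cd²⁺ < Hg²⁺ (same group, 1 shell fewer).
Relative to Cd²⁺, the ions that are smaller are Sb⁵⁺, Sn⁴⁺, In³⁺. That's 3.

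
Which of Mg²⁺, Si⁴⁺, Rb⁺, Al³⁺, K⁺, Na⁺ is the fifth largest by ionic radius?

Work out protons and electrons: Si⁴⁺ has 10 e⁻ (Z=14), Al³⁺ has 10 e⁻ (Z=13), Mg²⁺ has 10 e⁻ (Z=12), Na⁺ has 10 e⁻ (Z=11), K⁺ has 18 e⁻ (Z=19), Rb⁺ has 36 e⁻ (Z=37). Si⁴⁺ < Al³⁺ (both 10 e⁻, Z=14>13); Al³⁺ < Mg²⁺ (isoelectronic, higher Z=13 is smaller); Mg²⁺ < Na⁺ (both 10 e⁻, Z=12>11); Na⁺ < K⁺ (same group, 1 shell fewer); K⁺ < Rb⁺ (same group, period 4 vs 5).
So the order is Si⁴⁺ < Al³⁺ < Mg²⁺ < Na⁺ < K⁺ < Rb⁺; the 5th-largest ion is Al³⁺.

Al³⁺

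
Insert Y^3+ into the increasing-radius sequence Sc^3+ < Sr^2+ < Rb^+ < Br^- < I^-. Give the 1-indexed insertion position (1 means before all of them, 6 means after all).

2

First list Z and electron count for each: Sc^3+ (Z=21, 18 e⁻), Y^3+ (Z=39, 36 e⁻), Sr^2+ (Z=38, 36 e⁻), Rb^+ (Z=37, 36 e⁻), Br^- (Z=35, 36 e⁻), I^- (Z=53, 54 e⁻). Sc^3+ < Y^3+ (same group, 1 shell fewer); Y^3+ < Sr^2+ (both 36 e⁻, Z=39>38); Sr^2+ < Rb^+ (isoelectronic, higher Z=38 is smaller); Rb^+ < Br^- (isoelectronic, higher Z=37 is smaller); Br^- < I^- (same group, 1 shell fewer).
With Y^3+ included the full order is Sc^3+ < Y^3+ < Sr^2+ < Rb^+ < Br^- < I^-, so it takes position 2.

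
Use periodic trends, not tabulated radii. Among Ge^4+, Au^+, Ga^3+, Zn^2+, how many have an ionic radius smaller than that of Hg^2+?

3

Ge^4+: 28 e⁻, Z=32, Ga^3+: 28 e⁻, Z=31, Zn^2+: 28 e⁻, Z=30, Hg^2+: 78 e⁻, Z=80, Au^+: 78 e⁻, Z=79. Ge^4+ < Ga^3+ (both 28 e⁻, Z=32>31); Ga^3+ < Zn^2+ (isoelectronic, higher Z=31 is smaller); Zn^2+ < Hg^2+ (same group, period 4 vs 6); Hg^2+ < Au^+ (isoelectronic, higher Z=80 is smaller).
Ordering all of them (including Hg^2+) by radius gives Ge^4+ < Ga^3+ < Zn^2+ < Hg^2+ < Au^+. Count: 3.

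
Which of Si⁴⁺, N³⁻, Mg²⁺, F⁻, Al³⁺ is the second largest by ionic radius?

Each ion has 10 electrons. The ranking follows nuclear charge in reverse — greater Z gives a smaller radius. Si⁴⁺ (Z=14), Al³⁺ (Z=13), Mg²⁺ (Z=12), F⁻ (Z=9), N³⁻ (Z=7).
So the order is Si⁴⁺ < Al³⁺ < Mg²⁺ < F⁻ < N³⁻; the 2nd-largest ion is F⁻.

F⁻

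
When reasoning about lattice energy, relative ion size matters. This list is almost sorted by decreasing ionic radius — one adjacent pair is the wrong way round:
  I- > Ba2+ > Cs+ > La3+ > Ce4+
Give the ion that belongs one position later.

Compare adjacent ions: they are isoelectronic (54 e⁻) and Ba has more protons than Cs (56 vs 55), making Ba2+ smaller — yet in this decreasing list Ba2+ sits before Cs+. Nothing else is reversed, so Ba2+ should move one place to the right.

Ba2+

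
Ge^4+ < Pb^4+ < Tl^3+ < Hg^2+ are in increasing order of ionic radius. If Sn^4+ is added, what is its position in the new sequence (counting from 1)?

Electron counts and nuclear charges: Ge^4+ has 28 e⁻ (Z=32), Sn^4+ has 46 e⁻ (Z=50), Pb^4+ has 78 e⁻ (Z=82), Tl^3+ has 78 e⁻ (Z=81), Hg^2+ has 78 e⁻ (Z=80). Ge^4+ < Sn^4+ (same group, period 4 vs 5); Sn^4+ < Pb^4+ (same group, 1 shell fewer); Pb^4+ < Tl^3+ (isoelectronic, higher Z=82 is smaller); Tl^3+ < Hg^2+ (both 78 e⁻, Z=81>80).
Merged order: Ge^4+ < Sn^4+ < Pb^4+ < Tl^3+ < Hg^2+ — Sn^4+ is number 2.

2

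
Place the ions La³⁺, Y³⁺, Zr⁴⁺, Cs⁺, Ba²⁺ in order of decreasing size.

Cs⁺ > Ba²⁺ > La³⁺ > Y³⁺ > Zr⁴⁺

Tabulating Z and e⁻: Zr⁴⁺ (Z=40, 36 e⁻), Y³⁺ (Z=39, 36 e⁻), La³⁺ (Z=57, 54 e⁻), Ba²⁺ (Z=56, 54 e⁻), Cs⁺ (Z=55, 54 e⁻). Zr⁴⁺ < Y³⁺ (isoelectronic, higher Z=40 is smaller); Y³⁺ < La³⁺ (same group, period 5 vs 6); La³⁺ < Ba²⁺ (both 54 e⁻, Z=57>56); Ba²⁺ < Cs⁺ (isoelectronic, higher Z=56 is smaller).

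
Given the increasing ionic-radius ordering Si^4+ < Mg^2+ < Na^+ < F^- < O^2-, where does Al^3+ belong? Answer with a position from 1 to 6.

These species are isoelectronic with 10 electrons. The only difference is the number of protons: Si^4+ (Z=14), Al^3+ (Z=13), Mg^2+ (Z=12), Na^+ (Z=11), F^- (Z=9), O^2- (Z=8). The strongest nuclear pull (Si^4+) gives the smallest ion.
Putting Al^3+ in gives Si^4+ < Al^3+ < Mg^2+ < Na^+ < F^- < O^2-; it lands at slot 2.

2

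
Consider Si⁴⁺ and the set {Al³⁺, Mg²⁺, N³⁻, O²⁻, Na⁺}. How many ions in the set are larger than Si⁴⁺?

5

Each ion has 10 electrons. The ranking follows nuclear charge in reverse — greater Z gives a smaller radius. Si⁴⁺ (Z=14), Al³⁺ (Z=13), Mg²⁺ (Z=12), Na⁺ (Z=11), O²⁻ (Z=8), N³⁻ (Z=7).
Ordering all of them (including Si⁴⁺) by radius gives Si⁴⁺ < Al³⁺ < Mg²⁺ < Na⁺ < O²⁻ < N³⁻. That's 5.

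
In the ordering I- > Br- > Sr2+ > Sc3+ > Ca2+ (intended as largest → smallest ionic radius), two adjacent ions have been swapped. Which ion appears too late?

Ca2+

The pair Sc3+, Ca2+ is the wrong way round — Sc3+ and Ca2+ share 18 electrons; the higher nuclear charge on Sc (Z=21) contracts it more, so Sc3+ < Ca2+. All other adjacent pairs agree with periodic trends, so Ca2+ is the misplaced ion.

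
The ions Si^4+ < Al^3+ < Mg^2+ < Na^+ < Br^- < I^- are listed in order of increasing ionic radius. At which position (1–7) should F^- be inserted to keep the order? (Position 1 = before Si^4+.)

Tabulating Z and e⁻: Si^4+ (Z=14, 10 e⁻), Al^3+ (Z=13, 10 e⁻), Mg^2+ (Z=12, 10 e⁻), Na^+ (Z=11, 10 e⁻), F^- (Z=9, 10 e⁻), Br^- (Z=35, 36 e⁻), I^- (Z=53, 54 e⁻). Si^4+ < Al^3+ (isoelectronic, higher Z=14 is smaller); Al^3+ < Mg^2+ (both 10 e⁻, Z=13>12); Mg^2+ < Na^+ (isoelectronic, higher Z=12 is smaller); Na^+ < F^- (isoelectronic, higher Z=11 is smaller); F^- < Br^- (same group, period 2 vs 4); Br^- < I^- (same group, period 4 vs 5).
Merged order: Si^4+ < Al^3+ < Mg^2+ < Na^+ < F^- < Br^- < I^- — F^- is number 5.

5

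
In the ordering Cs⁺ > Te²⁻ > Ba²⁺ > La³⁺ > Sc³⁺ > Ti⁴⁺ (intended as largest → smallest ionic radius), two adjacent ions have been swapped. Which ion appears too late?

Check each adjacent pair. Cs⁺ and Te²⁻ are reversed: Cs⁺ and Te²⁻ share 54 electrons; the higher nuclear charge on Cs (Z=55) contracts it more, so Cs⁺ < Te²⁻. No other neighbouring pair contradicts the periodic trends, so Te²⁻ is the ion listed too late.

Te²⁻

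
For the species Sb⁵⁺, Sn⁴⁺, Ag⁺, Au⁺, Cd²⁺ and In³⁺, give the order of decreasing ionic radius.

Sb⁵⁺ (Z=51, 46 e⁻), Sn⁴⁺ (Z=50, 46 e⁻), In³⁺ (Z=49, 46 e⁻), Cd²⁺ (Z=48, 46 e⁻), Ag⁺ (Z=47, 46 e⁻), Au⁺ (Z=79, 78 e⁻). Sb⁵⁺ < Sn⁴⁺ (both 46 e⁻, Z=51>50); Sn⁴⁺ < In³⁺ (isoelectronic, higher Z=50 is smaller); In³⁺ < Cd²⁺ (both 46 e⁻, Z=49>48); Cd²⁺ < Ag⁺ (both 46 e⁻, Z=48>47); Ag⁺ < Au⁺ (same group, 1 shell fewer).

Au⁺ > Ag⁺ > Cd²⁺ > In³⁺ > Sn⁴⁺ > Sb⁵⁺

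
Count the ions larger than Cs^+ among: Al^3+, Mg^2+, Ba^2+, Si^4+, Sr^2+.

0

Electron counts and nuclear charges: Si^4+ (Z=14, 10 e⁻), Al^3+ (Z=13, 10 e⁻), Mg^2+ (Z=12, 10 e⁻), Sr^2+ (Z=38, 36 e⁻), Ba^2+ (Z=56, 54 e⁻), Cs^+ (Z=55, 54 e⁻). Si^4+ < Al^3+ (isoelectronic, higher Z=14 is smaller); Al^3+ < Mg^2+ (both 10 e⁻, Z=13>12); Mg^2+ < Sr^2+ (same group, 2 shells fewer); Sr^2+ < Ba^2+ (same group, 1 shell fewer); Ba^2+ < Cs^+ (isoelectronic, higher Z=56 is smaller).
Ordering all of them (including Cs^+) by radius gives Si^4+ < Al^3+ < Mg^2+ < Sr^2+ < Ba^2+ < Cs^+. Count: 0.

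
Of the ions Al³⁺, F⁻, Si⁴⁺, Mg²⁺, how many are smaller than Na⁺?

3

These species are isoelectronic with 10 electrons. The only difference is the number of protons: Si⁴⁺ (Z=14), Al³⁺ (Z=13), Mg²⁺ (Z=12), Na⁺ (Z=11), F⁻ (Z=9). The strongest nuclear pull (Si⁴⁺) gives the smallest ion.
Placing each against Na⁺: smaller — Si⁴⁺, Al³⁺, Mg²⁺; larger — F⁻. Count: 3.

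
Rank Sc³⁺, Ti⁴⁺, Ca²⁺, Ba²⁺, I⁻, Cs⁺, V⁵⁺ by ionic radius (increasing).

V⁵⁺ < Ti⁴⁺ < Sc³⁺ < Ca²⁺ < Ba²⁺ < Cs⁺ < I⁻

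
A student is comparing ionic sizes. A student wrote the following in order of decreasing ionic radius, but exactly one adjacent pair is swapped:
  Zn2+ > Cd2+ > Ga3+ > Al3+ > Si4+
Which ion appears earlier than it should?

Compare adjacent ions: both in group 12 with the same charge; Zn2+ (period 4) has the smaller radius — yet in this decreasing list Zn2+ sits before Cd2+. Nothing else is reversed, so Zn2+ should move one place to the right.

Zn2+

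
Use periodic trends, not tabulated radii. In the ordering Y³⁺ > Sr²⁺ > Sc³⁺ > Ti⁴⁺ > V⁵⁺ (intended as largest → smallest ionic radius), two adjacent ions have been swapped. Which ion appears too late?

Sr²⁺

Check each adjacent pair. Y³⁺ and Sr²⁺ are reversed: they are isoelectronic (36 e⁻) and Y has more protons than Sr (39 vs 38), making Y³⁺ smaller. No other neighbouring pair contradicts the periodic trends, so Sr²⁺ is the ion listed too late.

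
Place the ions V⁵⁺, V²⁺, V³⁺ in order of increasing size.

V⁵⁺ < V³⁺ < V²⁺

For a single element, ionic radius drops as positive charge rises — V⁵⁺ < V²⁺.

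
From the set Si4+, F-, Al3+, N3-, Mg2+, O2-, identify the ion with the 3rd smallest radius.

Isoelectronic series (10 e⁻ each). Size is set by nuclear charge: more protons means a smaller ion. Si4+ (Z=14), Al3+ (Z=13), Mg2+ (Z=12), F- (Z=9), O2- (Z=8), N3- (Z=7).
That gives Si4+ < Al3+ < Mg2+ < F- < O2- < N3-. From the smallest end, number 3 is Mg2+.

Mg2+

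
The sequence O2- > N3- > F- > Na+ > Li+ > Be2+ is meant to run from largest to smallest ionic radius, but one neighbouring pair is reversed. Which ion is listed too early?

O2-

The pair O2-, N3- is the wrong way round — O2- and N3- share 10 electrons; the higher nuclear charge on O (Z=8) contracts it more, so O2- < N3-. All other adjacent pairs agree with periodic trends, so O2- is the misplaced ion.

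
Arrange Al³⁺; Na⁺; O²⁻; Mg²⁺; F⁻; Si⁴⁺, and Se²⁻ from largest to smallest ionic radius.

Se²⁻ > O²⁻ > F⁻ > Na⁺ > Mg²⁺ > Al³⁺ > Si⁴⁺

Si⁴⁺: 10 e⁻, Z=14, Al³⁺: 10 e⁻, Z=13, Mg²⁺: 10 e⁻, Z=12, Na⁺: 10 e⁻, Z=11, F⁻: 10 e⁻, Z=9, O²⁻: 10 e⁻, Z=8, Se²⁻: 36 e⁻, Z=34. Si⁴⁺ < Al³⁺ (isoelectronic, higher Z=14 is smaller); Al³⁺ < Mg²⁺ (both 10 e⁻, Z=13>12); Mg²⁺ < Na⁺ (isoelectronic, higher Z=12 is smaller); Na⁺ < F⁻ (both 10 e⁻, Z=11>9); F⁻ < O²⁻ (both 10 e⁻, Z=9>8); O²⁻ < Se²⁻ (same group, 2 shells fewer).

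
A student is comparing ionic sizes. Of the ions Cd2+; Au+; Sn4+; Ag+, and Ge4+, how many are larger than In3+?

3

Ge4+ has 28 e⁻ (Z=32), Sn4+ has 46 e⁻ (Z=50), In3+ has 46 e⁻ (Z=49), Cd2+ has 46 e⁻ (Z=48), Ag+ has 46 e⁻ (Z=47), Au+ has 78 e⁻ (Z=79). Ge4+ < Sn4+ (same group, 1 shell fewer); Sn4+ < In3+ (isoelectronic, higher Z=50 is smaller); In3+ < Cd2+ (isoelectronic, higher Z=49 is smaller); Cd2+ < Ag+ (isoelectronic, higher Z=48 is smaller); Ag+ < Au+ (same group, period 5 vs 6).
Ordering all of them (including In3+) by radius gives Ge4+ < Sn4+ < In3+ < Cd2+ < Ag+ < Au+. Count: 3.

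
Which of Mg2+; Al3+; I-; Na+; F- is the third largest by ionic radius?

Na+

Tabulating Z and e⁻: Al3+: 10 e⁻, Z=13, Mg2+: 10 e⁻, Z=12, Na+: 10 e⁻, Z=11, F-: 10 e⁻, Z=9, I-: 54 e⁻, Z=53. Al3+ < Mg2+ (both 10 e⁻, Z=13>12); Mg2+ < Na+ (isoelectronic, higher Z=12 is smaller); Na+ < F- (both 10 e⁻, Z=11>9); F- < I- (same group, 3 shells fewer).
Ordering: Al3+ < Mg2+ < Na+ < F- < I-. The third largest is Na+.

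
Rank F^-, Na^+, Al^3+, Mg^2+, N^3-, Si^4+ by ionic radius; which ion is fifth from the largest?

Isoelectronic series (10 e⁻ each). Size is set by nuclear charge: more protons means a smaller ion. Si^4+ (Z=14), Al^3+ (Z=13), Mg^2+ (Z=12), Na^+ (Z=11), F^- (Z=9), N^3- (Z=7).
So the order is Si^4+ < Al^3+ < Mg^2+ < Na^+ < F^- < N^3-; the 5th-largest ion is Al^3+.

Al^3+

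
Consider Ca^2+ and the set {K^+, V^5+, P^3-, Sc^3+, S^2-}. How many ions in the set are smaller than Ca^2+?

2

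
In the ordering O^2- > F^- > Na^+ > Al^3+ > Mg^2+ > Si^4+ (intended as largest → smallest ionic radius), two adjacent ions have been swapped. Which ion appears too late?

Mg^2+

Scanning neighbour by neighbour, only Al^3+/Mg^2+ violates a trend: both have 10 electrons but Z(Al)=13 > Z(Mg)=12, so Al^3+ should be the smaller of the two. That makes Mg^2+ the one sitting a position late relative to where it belongs.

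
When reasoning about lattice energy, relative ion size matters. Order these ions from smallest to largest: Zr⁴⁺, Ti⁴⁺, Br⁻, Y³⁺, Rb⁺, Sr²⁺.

Ti⁴⁺ < Zr⁴⁺ < Y³⁺ < Sr²⁺ < Rb⁺ < Br⁻

Work out protons and electrons: Ti⁴⁺ (Z=22, 18 e⁻), Zr⁴⁺ (Z=40, 36 e⁻), Y³⁺ (Z=39, 36 e⁻), Sr²⁺ (Z=38, 36 e⁻), Rb⁺ (Z=37, 36 e⁻), Br⁻ (Z=35, 36 e⁻). Ti⁴⁺ < Zr⁴⁺ (same group, 1 shell fewer); Zr⁴⁺ < Y³⁺ (both 36 e⁻, Z=40>39); Y³⁺ < Sr²⁺ (isoelectronic, higher Z=39 is smaller); Sr²⁺ < Rb⁺ (both 36 e⁻, Z=38>37); Rb⁺ < Br⁻ (isoelectronic, higher Z=37 is smaller).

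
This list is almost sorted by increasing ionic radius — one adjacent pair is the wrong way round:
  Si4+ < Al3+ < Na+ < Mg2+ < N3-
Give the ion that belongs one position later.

Na+

Scanning neighbour by neighbour, only Na+/Mg2+ violates a trend: Mg2+ and Na+ share 10 electrons; the higher nuclear charge on Mg (Z=12) contracts it more, so Mg2+ < Na+. That makes Na+ the one sitting a position early relative to where it belongs.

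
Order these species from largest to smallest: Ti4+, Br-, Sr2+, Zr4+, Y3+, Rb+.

Br- > Rb+ > Sr2+ > Y3+ > Zr4+ > Ti4+

Ti4+ (Z=22, 18 e⁻), Zr4+ (Z=40, 36 e⁻), Y3+ (Z=39, 36 e⁻), Sr2+ (Z=38, 36 e⁻), Rb+ (Z=37, 36 e⁻), Br- (Z=35, 36 e⁻). Ti4+ < Zr4+ (same group, 1 shell fewer); Zr4+ < Y3+ (both 36 e⁻, Z=40>39); Y3+ < Sr2+ (isoelectronic, higher Z=39 is smaller); Sr2+ < Rb+ (both 36 e⁻, Z=38>37); Rb+ < Br- (both 36 e⁻, Z=37>35).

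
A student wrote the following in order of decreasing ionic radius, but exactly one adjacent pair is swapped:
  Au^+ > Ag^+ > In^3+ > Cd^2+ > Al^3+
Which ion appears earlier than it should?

In^3+

Check each adjacent pair. In^3+ and Cd^2+ are reversed: In^3+ and Cd^2+ share 46 electrons; the higher nuclear charge on In (Z=49) contracts it more, so In^3+ < Cd^2+. No other neighbouring pair contradicts the periodic trends, so In^3+ is the ion listed too early.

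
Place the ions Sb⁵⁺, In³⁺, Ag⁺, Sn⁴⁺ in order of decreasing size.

All of these have 46 electrons (isoelectronic). With the same electron cloud, the ion with the most protons pulls it in tightest. Nuclear charges: Sb⁵⁺ (Z=51), Sn⁴⁺ (Z=50), In³⁺ (Z=49), Ag⁺ (Z=47). Highest Z is smallest.

Ag⁺ > In³⁺ > Sn⁴⁺ > Sb⁵⁺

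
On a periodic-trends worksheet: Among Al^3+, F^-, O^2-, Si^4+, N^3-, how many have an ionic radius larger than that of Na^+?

Isoelectronic series (10 e⁻ each). Size is set by nuclear charge: more protons means a smaller ion. Si^4+ (Z=14), Al^3+ (Z=13), Na^+ (Z=11), F^- (Z=9), O^2- (Z=8), N^3- (Z=7).
Ordering all of them (including Na^+) by radius gives Si^4+ < Al^3+ < Na^+ < F^- < O^2- < N^3-. So 3 are larger.

3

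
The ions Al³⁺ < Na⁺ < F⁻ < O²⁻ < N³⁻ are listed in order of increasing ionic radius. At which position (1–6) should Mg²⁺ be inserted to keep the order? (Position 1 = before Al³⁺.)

Isoelectronic series (10 e⁻ each). Size is set by nuclear charge: more protons means a smaller ion. Al³⁺ (Z=13), Mg²⁺ (Z=12), Na⁺ (Z=11), F⁻ (Z=9), O²⁻ (Z=8), N³⁻ (Z=7).
The complete sequence is Al³⁺ < Mg²⁺ < Na⁺ < F⁻ < O²⁻ < N³⁻. Mg²⁺ sits at position 2.

2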